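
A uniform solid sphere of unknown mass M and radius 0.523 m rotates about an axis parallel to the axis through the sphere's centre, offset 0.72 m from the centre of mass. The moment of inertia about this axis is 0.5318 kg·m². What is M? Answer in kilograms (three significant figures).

0.847

I = I_cm + Md² = (2/5)MR² + Md² = M·[0.4·(0.523)² + (0.72)²] = M·0.62781.
So M = 0.5318 / 0.62781 = 0.84707 kg.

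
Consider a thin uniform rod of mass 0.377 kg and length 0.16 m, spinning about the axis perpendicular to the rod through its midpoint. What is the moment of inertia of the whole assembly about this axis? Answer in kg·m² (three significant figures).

I_cm = (1/12)ML² = (1/12)(0.377)(0.16)² = 0.00080427 kg·m²; axis through the centre, so I = 0.00080427 kg·m².

0.000804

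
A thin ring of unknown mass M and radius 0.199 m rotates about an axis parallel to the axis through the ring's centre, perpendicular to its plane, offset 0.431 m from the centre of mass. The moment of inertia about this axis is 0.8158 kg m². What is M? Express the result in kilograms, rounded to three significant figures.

3.62

I = I_cm + Md² = MR² + Md² = M·[1·(0.199)² + (0.431)²] = M·0.22536.
So M = 0.8158 / 0.22536 = 3.62 kg.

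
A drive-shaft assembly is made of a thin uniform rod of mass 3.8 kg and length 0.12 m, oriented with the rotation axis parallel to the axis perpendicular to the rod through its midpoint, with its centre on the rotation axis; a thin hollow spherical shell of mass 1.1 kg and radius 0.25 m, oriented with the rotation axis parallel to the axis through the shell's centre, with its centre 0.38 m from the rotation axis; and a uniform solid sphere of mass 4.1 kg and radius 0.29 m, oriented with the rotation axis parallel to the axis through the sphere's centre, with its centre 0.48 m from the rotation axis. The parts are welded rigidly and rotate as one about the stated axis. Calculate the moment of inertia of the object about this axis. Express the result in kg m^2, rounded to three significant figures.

1.29

Thin rod: I_cm = (1/12)ML² = (1/12)(3.8)(0.12)² = 0.00456 kg m^2; axis through the centre, so I = 0.00456 kg m^2.
Spherical shell: I_cm = (2/3)MR² = (2/3)(1.1)(0.25)² = 0.045833 kg m^2; centre at d = 0.38 m, so the parallel axis theorem gives I = 0.045833 + (1.1)(0.38)² = 0.20467 kg m^2.
Solid sphere: I_cm = (2/5)MR² = (2/5)(4.1)(0.29)² = 0.13792 kg m^2; centre at d = 0.48 m, so the parallel axis theorem gives I = 0.13792 + (4.1)(0.48)² = 1.0826 kg m^2.
Total I = 0.00456 + 0.20467 + 1.0826 = 1.2918 kg m^2.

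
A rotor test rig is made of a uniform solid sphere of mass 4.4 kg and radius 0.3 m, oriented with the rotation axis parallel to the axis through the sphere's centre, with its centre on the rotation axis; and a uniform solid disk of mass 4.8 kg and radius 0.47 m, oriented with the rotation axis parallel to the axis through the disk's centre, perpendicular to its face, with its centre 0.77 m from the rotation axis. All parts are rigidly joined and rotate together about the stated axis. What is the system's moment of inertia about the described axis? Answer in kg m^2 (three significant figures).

3.53

Solid sphere: I_cm = (2/5)MR² = (2/5)(4.4)(0.3)² = 0.1584 kg m^2; axis through the centre, so I = 0.1584 kg m^2.
Solid disk: I_cm = (1/2)MR² = (1/2)(4.8)(0.47)² = 0.53016 kg m^2; centre at d = 0.77 m, so the parallel axis theorem gives I = 0.53016 + (4.8)(0.77)² = 3.3761 kg m^2.
Total I = 0.1584 + 3.3761 = 3.5345 kg m^2.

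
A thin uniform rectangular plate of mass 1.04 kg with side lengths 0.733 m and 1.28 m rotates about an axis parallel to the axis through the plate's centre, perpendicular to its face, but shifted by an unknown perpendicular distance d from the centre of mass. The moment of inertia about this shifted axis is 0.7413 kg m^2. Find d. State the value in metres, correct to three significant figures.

About the centre-of-mass axis, I_cm = (1/12)M(a²+b²) = (1/12)(1.04)[(0.733)² + (1.28)²] = 0.18856 kg m^2.
Parallel axis theorem: I = I_cm + Md², so Md² = 0.7413 − 0.18856 = 0.55274 kg m^2.
d = √(0.55274 / 1.04) = 0.72903 m.

0.729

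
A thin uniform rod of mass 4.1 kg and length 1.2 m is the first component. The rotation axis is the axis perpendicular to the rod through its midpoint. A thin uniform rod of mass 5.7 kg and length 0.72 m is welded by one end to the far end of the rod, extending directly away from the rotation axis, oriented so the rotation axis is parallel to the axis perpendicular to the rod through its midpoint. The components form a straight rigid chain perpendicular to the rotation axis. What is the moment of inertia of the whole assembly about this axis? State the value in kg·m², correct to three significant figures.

Thin rod: I_cm = (1/12)ML² = (1/12)(4.1)(1.2)² = 0.492 kg·m²; axis through the centre, so I = 0.492 kg·m².
Thin rod: I_cm = (1/12)ML² = (1/12)(5.7)(0.72)² = 0.24624 kg·m²; centre at d = 0.6 + 0.36 = 0.96 m, so I = I_cm + Md² gives I = 0.24624 + (5.7)(0.96)² = 5.4994 kg·m².
Total I = 0.492 + 5.4994 = 5.9914 kg·m².

5.99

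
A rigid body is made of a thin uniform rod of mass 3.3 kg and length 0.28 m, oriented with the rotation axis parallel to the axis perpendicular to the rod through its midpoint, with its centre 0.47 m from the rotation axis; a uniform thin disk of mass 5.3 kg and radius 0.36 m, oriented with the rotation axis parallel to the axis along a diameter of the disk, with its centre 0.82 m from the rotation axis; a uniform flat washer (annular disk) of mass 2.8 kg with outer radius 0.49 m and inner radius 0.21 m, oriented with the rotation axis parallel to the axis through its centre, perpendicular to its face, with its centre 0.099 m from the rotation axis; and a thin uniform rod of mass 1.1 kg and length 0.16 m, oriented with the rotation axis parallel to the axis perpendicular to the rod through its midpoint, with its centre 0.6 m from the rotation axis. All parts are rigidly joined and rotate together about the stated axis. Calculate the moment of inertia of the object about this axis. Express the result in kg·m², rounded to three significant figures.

5.31

Thin rod: I_cm = (1/12)ML² = (1/12)(3.3)(0.28)² = 0.02156 kg·m²; centre at d = 0.47 m, so I = I_cm + Md² gives I = 0.02156 + (3.3)(0.47)² = 0.75053 kg·m².
Thin disk: I_cm = (1/4)MR² = (1/4)(5.3)(0.36)² = 0.17172 kg·m²; centre at d = 0.82 m, so I = I_cm + Md² gives I = 0.17172 + (5.3)(0.82)² = 3.7354 kg·m².
Annular disk: I_cm = (1/2)M(R²+r²) = (1/2)(2.8)[(0.49)² + (0.21)²] = 0.39788 kg·m²; centre at d = 0.099 m, so I = I_cm + Md² gives I = 0.39788 + (2.8)(0.099)² = 0.42532 kg·m².
Thin rod: I_cm = (1/12)ML² = (1/12)(1.1)(0.16)² = 0.0023467 kg·m²; centre at d = 0.6 m, so I = I_cm + Md² gives I = 0.0023467 + (1.1)(0.6)² = 0.39835 kg·m².
Total I = 0.75053 + 3.7354 + 0.42532 + 0.39835 = 5.3096 kg·m².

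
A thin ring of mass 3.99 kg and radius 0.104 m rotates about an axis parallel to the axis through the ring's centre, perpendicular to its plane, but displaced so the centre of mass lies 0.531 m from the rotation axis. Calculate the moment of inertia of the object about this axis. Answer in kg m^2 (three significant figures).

I_cm = MR² = (3.99)(0.104)² = 0.043156 kg m^2; centre at d = 0.531 m, so the parallel axis theorem gives I = 0.043156 + (3.99)(0.531)² = 1.1682 kg m^2.

1.17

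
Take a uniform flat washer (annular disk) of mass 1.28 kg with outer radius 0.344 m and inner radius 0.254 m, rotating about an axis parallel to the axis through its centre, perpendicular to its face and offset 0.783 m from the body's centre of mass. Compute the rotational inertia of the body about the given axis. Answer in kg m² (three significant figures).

0.902

I_cm = (1/2)M(R²+r²) = (1/2)(1.28)[(0.344)² + (0.254)²] = 0.11703 kg m²; centre at d = 0.783 m, so the parallel axis theorem gives I = 0.11703 + (1.28)(0.783)² = 0.90178 kg m².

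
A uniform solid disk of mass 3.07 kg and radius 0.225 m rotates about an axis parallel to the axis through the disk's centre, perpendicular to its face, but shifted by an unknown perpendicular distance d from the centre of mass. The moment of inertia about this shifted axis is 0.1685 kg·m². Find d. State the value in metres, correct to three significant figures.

About the centre-of-mass axis, I_cm = (1/2)MR² = (1/2)(3.07)(0.225)² = 0.077709 kg·m².
Parallel axis theorem: I = I_cm + Md², so Md² = 0.1685 − 0.077709 = 0.090791 kg·m².
d = √(0.090791 / 3.07) = 0.17197 m.

0.172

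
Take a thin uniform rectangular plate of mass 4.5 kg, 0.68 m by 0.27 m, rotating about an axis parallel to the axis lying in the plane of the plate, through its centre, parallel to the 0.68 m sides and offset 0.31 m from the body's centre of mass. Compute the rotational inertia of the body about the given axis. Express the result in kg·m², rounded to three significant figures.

I_cm = (1/12)Mb² = (1/12)(4.5)(0.27)² = 0.027338 kg·m²; centre at d = 0.31 m, so the parallel axis theorem gives I = 0.027338 + (4.5)(0.31)² = 0.45979 kg·m².

0.460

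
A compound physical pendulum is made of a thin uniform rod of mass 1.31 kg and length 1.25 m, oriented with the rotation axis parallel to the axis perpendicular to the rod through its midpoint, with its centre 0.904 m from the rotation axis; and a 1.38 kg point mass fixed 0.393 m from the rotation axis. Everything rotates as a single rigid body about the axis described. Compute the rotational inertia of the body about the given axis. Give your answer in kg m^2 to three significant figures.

1.45

Thin rod: I_cm = (1/12)ML² = (1/12)(1.31)(1.25)² = 0.17057 kg m^2; centre at d = 0.904 m, so the parallel axis theorem gives I = 0.17057 + (1.31)(0.904)² = 1.2411 kg m^2.
Point mass: I_cm = 0; centre at d = 0.393 m, so the parallel axis theorem gives I = 0 + (1.38)(0.393)² = 0.21314 kg m^2.
Total I = 1.2411 + 0.21314 = 1.4543 kg m^2.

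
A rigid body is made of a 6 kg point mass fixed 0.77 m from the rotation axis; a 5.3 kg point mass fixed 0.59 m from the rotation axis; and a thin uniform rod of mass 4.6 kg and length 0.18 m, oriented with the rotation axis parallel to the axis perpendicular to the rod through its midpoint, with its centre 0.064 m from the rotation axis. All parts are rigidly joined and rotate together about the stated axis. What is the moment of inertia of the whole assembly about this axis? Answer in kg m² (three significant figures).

5.43

Point mass: I_cm = 0; centre at d = 0.77 m, so the parallel axis theorem gives I = 0 + (6)(0.77)² = 3.5574 kg m².
Point mass: I_cm = 0; centre at d = 0.59 m, so the parallel axis theorem gives I = 0 + (5.3)(0.59)² = 1.8449 kg m².
Thin rod: I_cm = (1/12)ML² = (1/12)(4.6)(0.18)² = 0.01242 kg m²; centre at d = 0.064 m, so the parallel axis theorem gives I = 0.01242 + (4.6)(0.064)² = 0.031262 kg m².
Total I = 3.5574 + 1.8449 + 0.031262 = 5.4336 kg m².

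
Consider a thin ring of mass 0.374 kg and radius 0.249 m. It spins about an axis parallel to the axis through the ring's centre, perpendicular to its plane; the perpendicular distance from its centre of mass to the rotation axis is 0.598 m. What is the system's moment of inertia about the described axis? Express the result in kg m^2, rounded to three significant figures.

I_cm = MR² = (0.374)(0.249)² = 0.023188 kg m^2; centre at d = 0.598 m, so the parallel axis theorem gives I = 0.023188 + (0.374)(0.598)² = 0.15693 kg m^2.

0.157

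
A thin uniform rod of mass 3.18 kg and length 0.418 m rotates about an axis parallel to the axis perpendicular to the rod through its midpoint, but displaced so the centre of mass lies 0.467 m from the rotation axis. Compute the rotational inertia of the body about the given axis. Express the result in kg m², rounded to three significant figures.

0.740

I_cm = (1/12)ML² = (1/12)(3.18)(0.418)² = 0.046302 kg m²; centre at d = 0.467 m, so I = I_cm + Md² gives I = 0.046302 + (3.18)(0.467)² = 0.73982 kg m².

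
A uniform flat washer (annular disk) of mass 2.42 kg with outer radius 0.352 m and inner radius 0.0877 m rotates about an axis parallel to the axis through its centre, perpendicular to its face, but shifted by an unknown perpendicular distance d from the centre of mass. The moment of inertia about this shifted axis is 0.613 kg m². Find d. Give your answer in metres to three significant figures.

About the centre-of-mass axis, I_cm = (1/2)M(R²+r²) = (1/2)(2.42)[(0.352)² + (0.0877)²] = 0.15923 kg m².
Parallel axis theorem: I = I_cm + Md², so Md² = 0.613 − 0.15923 = 0.45377 kg m².
d = √(0.45377 / 2.42) = 0.43302 m.

0.433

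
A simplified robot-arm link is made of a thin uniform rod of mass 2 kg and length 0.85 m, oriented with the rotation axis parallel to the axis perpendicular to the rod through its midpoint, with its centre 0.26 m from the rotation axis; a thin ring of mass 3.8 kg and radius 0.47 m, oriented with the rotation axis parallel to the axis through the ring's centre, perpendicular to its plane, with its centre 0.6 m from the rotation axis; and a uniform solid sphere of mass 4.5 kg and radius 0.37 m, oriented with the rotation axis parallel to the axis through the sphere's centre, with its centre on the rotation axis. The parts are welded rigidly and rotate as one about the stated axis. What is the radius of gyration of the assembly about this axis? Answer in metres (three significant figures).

0.513

Thin rod: I_cm = (1/12)ML² = (1/12)(2)(0.85)² = 0.12042 kg·m²; centre at d = 0.26 m, so I = I_cm + Md² gives I = 0.12042 + (2)(0.26)² = 0.25562 kg·m².
Thin ring: I_cm = MR² = (3.8)(0.47)² = 0.83942 kg·m²; centre at d = 0.6 m, so I = I_cm + Md² gives I = 0.83942 + (3.8)(0.6)² = 2.2074 kg·m².
Solid sphere: I_cm = (2/5)MR² = (2/5)(4.5)(0.37)² = 0.24642 kg·m²; axis through the centre, so I = 0.24642 kg·m².
Total I = 2.7095 kg·m²; total mass M = 10.3 kg.
k = √(I/M) = √(2.7095/10.3) = 0.51289 m.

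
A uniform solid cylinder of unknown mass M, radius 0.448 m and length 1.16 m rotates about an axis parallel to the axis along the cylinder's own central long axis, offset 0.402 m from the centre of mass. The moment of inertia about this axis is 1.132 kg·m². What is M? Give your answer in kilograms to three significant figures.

I = I_cm + Md² = (1/2)MR² + Md² = M·[0.5·(0.448)² + (0.402)²] = M·0.26196.
So M = 1.132 / 0.26196 = 4.3213 kg.

4.32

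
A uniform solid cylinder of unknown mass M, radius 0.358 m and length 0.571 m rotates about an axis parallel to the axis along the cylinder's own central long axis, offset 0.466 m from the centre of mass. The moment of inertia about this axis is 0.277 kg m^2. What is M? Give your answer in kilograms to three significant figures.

I = I_cm + Md² = (1/2)MR² + Md² = M·[0.5·(0.358)² + (0.466)²] = M·0.28124.
So M = 0.277 / 0.28124 = 0.98493 kg.

0.985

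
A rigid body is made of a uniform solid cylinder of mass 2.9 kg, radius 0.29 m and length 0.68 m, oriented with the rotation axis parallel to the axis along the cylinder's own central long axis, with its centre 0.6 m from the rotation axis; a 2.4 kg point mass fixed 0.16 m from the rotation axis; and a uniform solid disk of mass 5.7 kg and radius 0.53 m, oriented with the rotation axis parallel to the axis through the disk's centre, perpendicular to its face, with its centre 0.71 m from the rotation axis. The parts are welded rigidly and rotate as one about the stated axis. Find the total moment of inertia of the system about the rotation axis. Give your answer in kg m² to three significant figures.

4.90

Solid cylinder: I_cm = (1/2)MR² = (1/2)(2.9)(0.29)² = 0.12194 kg m²; centre at d = 0.6 m, so the parallel axis theorem gives I = 0.12194 + (2.9)(0.6)² = 1.1659 kg m².
Point mass: I_cm = 0; centre at d = 0.16 m, so the parallel axis theorem gives I = 0 + (2.4)(0.16)² = 0.06144 kg m².
Solid disk: I_cm = (1/2)MR² = (1/2)(5.7)(0.53)² = 0.80057 kg m²; centre at d = 0.71 m, so the parallel axis theorem gives I = 0.80057 + (5.7)(0.71)² = 3.6739 kg m².
Total I = 1.1659 + 0.06144 + 3.6739 = 4.9013 kg m².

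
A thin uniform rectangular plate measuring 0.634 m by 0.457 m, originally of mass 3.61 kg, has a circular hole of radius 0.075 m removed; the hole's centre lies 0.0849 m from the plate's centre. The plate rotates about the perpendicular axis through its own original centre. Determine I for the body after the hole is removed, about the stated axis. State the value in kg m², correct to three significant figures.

0.182

Unpierced body about its centre: I₀ = (1/12)M(a²+b²) = (1/12)(3.61)[(0.634)² + (0.457)²] = 0.18375 kg m².
The removed disk has mass m = M·πr²/(ab) = (3.61)·π(0.075)²/(0.634·0.457) = 0.22018 kg (same uniform areal density).
Its moment of inertia about the rotation axis (parallel-axis theorem): I_hole = (1/2)mr² + md² = (1/2)(0.22018)(0.075)² + (0.22018)(0.0849)² = 0.0022063 kg m².
Treating the hole as negative mass, I = I₀ − I_hole = 0.18375 − 0.0022063 = 0.18154 kg m².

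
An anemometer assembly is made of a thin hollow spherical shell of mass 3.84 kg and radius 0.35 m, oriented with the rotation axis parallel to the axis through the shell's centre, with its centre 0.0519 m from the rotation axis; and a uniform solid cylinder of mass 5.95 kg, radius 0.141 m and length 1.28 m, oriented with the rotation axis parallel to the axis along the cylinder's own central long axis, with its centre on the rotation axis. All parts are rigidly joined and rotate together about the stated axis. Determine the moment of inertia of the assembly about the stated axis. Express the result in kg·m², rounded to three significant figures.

0.383

Spherical shell: I_cm = (2/3)MR² = (2/3)(3.84)(0.35)² = 0.3136 kg·m²; centre at d = 0.0519 m, so the parallel axis theorem gives I = 0.3136 + (3.84)(0.0519)² = 0.32394 kg·m².
Solid cylinder: I_cm = (1/2)MR² = (1/2)(5.95)(0.141)² = 0.059146 kg·m²; axis through the centre, so I = 0.059146 kg·m².
Total I = 0.32394 + 0.059146 = 0.38309 kg·m².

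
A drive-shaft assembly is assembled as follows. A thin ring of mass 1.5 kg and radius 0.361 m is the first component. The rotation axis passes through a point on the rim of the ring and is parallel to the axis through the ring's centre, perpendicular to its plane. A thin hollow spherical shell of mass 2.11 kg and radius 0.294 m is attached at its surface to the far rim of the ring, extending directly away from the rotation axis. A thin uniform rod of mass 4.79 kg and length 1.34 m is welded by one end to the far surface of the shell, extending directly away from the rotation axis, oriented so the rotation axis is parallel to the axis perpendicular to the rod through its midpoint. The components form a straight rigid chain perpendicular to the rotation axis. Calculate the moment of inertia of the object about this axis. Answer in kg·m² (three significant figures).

22.2

Thin ring: I_cm = MR² = (1.5)(0.361)² = 0.19548 kg·m²; centre at d = 0.361 m, so I = I_cm + Md² gives I = 0.19548 + (1.5)(0.361)² = 0.39096 kg·m².
Spherical shell: I_cm = (2/3)MR² = (2/3)(2.11)(0.294)² = 0.12159 kg·m²; centre at d = 0.361 + 0.361 + 0.294 = 1.016 m, so I = I_cm + Md² gives I = 0.12159 + (2.11)(1.016)² = 2.2996 kg·m².
Thin rod: I_cm = (1/12)ML² = (1/12)(4.79)(1.34)² = 0.71674 kg·m²; centre at d = 0.361 + 0.361 + 0.294 + 0.294 + 0.67 = 1.98 m, so I = I_cm + Md² gives I = 0.71674 + (4.79)(1.98)² = 19.495 kg·m².
Total I = 0.39096 + 2.2996 + 19.495 = 22.186 kg·m².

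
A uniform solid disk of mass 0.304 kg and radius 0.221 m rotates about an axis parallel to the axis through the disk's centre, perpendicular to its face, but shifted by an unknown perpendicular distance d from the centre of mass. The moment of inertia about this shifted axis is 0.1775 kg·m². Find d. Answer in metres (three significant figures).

About the centre-of-mass axis, I_cm = (1/2)MR² = (1/2)(0.304)(0.221)² = 0.0074238 kg·m².
Parallel axis theorem: I = I_cm + Md², so Md² = 0.1775 − 0.0074238 = 0.17008 kg·m².
d = √(0.17008 / 0.304) = 0.74797 m.

0.748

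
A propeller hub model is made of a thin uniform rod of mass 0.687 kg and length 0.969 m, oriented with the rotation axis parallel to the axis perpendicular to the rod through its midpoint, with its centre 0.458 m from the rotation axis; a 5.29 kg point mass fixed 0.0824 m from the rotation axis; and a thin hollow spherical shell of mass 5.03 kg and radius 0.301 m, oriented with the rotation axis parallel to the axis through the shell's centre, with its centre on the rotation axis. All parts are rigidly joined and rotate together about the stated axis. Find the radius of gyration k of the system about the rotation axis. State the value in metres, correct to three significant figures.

Thin rod: I_cm = (1/12)ML² = (1/12)(0.687)(0.969)² = 0.053756 kg m²; centre at d = 0.458 m, so I = I_cm + Md² gives I = 0.053756 + (0.687)(0.458)² = 0.19786 kg m².
Point mass: I_cm = 0; centre at d = 0.0824 m, so I = I_cm + Md² gives I = 0 + (5.29)(0.0824)² = 0.035918 kg m².
Spherical shell: I_cm = (2/3)MR² = (2/3)(5.03)(0.301)² = 0.30382 kg m²; axis through the centre, so I = 0.30382 kg m².
Total I = 0.5376 kg m²; total mass M = 11.007 kg.
k = √(I/M) = √(0.5376/11.007) = 0.221 m.

0.221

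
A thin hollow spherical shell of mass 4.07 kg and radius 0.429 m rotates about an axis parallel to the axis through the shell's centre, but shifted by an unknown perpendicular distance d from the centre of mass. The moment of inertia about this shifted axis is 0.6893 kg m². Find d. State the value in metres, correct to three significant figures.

About the centre-of-mass axis, I_cm = (2/3)MR² = (2/3)(4.07)(0.429)² = 0.49936 kg m².
Parallel axis theorem: I = I_cm + Md², so Md² = 0.6893 − 0.49936 = 0.18994 kg m².
d = √(0.18994 / 4.07) = 0.21603 m.

0.216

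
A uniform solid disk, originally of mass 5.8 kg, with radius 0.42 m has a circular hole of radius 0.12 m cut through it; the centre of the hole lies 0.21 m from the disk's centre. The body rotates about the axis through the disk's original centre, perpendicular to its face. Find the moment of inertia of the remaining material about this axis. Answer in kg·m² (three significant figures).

Unpierced body about its centre: I₀ = (1/2)MR² = (1/2)(5.8)(0.42)² = 0.51156 kg·m².
The removed disk has mass m = M·(r/R)² = (5.8)(0.12/0.42)² = 0.47347 kg (same uniform areal density).
Its moment of inertia about the rotation axis (parallel-axis theorem): I_hole = (1/2)mr² + md² = (1/2)(0.47347)(0.12)² + (0.47347)(0.21)² = 0.024289 kg·m².
Treating the hole as negative mass, I = I₀ − I_hole = 0.51156 − 0.024289 = 0.48727 kg·m².

0.487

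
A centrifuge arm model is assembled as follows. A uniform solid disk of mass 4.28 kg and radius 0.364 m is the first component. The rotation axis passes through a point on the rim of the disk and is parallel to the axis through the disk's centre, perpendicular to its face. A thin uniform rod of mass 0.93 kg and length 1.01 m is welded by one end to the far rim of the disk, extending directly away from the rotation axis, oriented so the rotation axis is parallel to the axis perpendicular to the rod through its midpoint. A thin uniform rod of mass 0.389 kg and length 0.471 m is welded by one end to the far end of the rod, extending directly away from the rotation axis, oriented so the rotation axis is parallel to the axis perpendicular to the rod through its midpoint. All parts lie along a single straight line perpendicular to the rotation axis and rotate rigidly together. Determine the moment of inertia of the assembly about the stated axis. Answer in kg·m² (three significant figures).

Solid disk: I_cm = (1/2)MR² = (1/2)(4.28)(0.364)² = 0.28354 kg·m²; centre at d = 0.364 m, so I = I_cm + Md² gives I = 0.28354 + (4.28)(0.364)² = 0.85062 kg·m².
Thin rod: I_cm = (1/12)ML² = (1/12)(0.93)(1.01)² = 0.079058 kg·m²; centre at d = 0.364 + 0.364 + 0.505 = 1.233 m, so I = I_cm + Md² gives I = 0.079058 + (0.93)(1.233)² = 1.4929 kg·m².
Thin rod: I_cm = (1/12)ML² = (1/12)(0.389)(0.471)² = 0.0071913 kg·m²; centre at d = 0.364 + 0.364 + 0.505 + 0.505 + 0.2355 = 1.9735 m, so I = I_cm + Md² gives I = 0.0071913 + (0.389)(1.9735)² = 1.5222 kg·m².
Total I = 0.85062 + 1.4929 + 1.5222 = 3.8658 kg·m².

3.87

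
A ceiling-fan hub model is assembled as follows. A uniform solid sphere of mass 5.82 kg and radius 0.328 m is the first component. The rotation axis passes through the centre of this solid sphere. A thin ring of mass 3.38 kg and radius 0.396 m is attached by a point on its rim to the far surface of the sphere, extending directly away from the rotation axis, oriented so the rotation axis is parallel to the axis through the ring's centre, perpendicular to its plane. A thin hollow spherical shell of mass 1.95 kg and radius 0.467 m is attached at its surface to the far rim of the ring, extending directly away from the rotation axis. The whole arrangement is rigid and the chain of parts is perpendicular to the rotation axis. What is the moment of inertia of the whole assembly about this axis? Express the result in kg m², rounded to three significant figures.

Solid sphere: I_cm = (2/5)MR² = (2/5)(5.82)(0.328)² = 0.25046 kg m²; axis through the centre, so I = 0.25046 kg m².
Thin ring: I_cm = MR² = (3.38)(0.396)² = 0.53004 kg m²; centre at d = 0.328 + 0.396 = 0.724 m, so the parallel axis theorem gives I = 0.53004 + (3.38)(0.724)² = 2.3018 kg m².
Spherical shell: I_cm = (2/3)MR² = (2/3)(1.95)(0.467)² = 0.28352 kg m²; centre at d = 0.328 + 0.396 + 0.396 + 0.467 = 1.587 m, so the parallel axis theorem gives I = 0.28352 + (1.95)(1.587)² = 5.1947 kg m².
Total I = 0.25046 + 2.3018 + 5.1947 = 7.7469 kg m².

7.75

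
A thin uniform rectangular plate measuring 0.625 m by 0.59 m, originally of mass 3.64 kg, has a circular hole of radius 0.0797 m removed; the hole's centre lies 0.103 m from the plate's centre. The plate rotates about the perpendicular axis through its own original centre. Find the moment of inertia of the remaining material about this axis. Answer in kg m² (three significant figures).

0.221

Unpierced body about its centre: I₀ = (1/12)M(a²+b²) = (1/12)(3.64)[(0.625)² + (0.59)²] = 0.22408 kg m².
The removed disk has mass m = M·πr²/(ab) = (3.64)·π(0.0797)²/(0.625·0.59) = 0.19699 kg (same uniform areal density).
Its moment of inertia about the rotation axis (parallel-axis theorem): I_hole = (1/2)mr² + md² = (1/2)(0.19699)(0.0797)² + (0.19699)(0.103)² = 0.0027155 kg m².
Treating the hole as negative mass, I = I₀ − I_hole = 0.22408 − 0.0027155 = 0.22136 kg m².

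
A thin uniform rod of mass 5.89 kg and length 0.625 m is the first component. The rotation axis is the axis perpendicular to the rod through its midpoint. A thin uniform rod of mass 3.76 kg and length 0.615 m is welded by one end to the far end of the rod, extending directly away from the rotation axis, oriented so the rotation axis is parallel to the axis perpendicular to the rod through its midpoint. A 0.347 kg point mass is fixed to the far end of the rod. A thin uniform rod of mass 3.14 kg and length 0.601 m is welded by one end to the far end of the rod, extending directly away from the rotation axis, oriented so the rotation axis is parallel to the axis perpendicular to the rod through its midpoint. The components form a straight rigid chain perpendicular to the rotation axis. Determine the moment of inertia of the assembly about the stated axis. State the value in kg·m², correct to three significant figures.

Thin rod: I_cm = (1/12)ML² = (1/12)(5.89)(0.625)² = 0.19173 kg·m²; axis through the centre, so I = 0.19173 kg·m².
Thin rod: I_cm = (1/12)ML² = (1/12)(3.76)(0.615)² = 0.11851 kg·m²; centre at d = 0.3125 + 0.3075 = 0.62 m, so I = I_cm + Md² gives I = 0.11851 + (3.76)(0.62)² = 1.5639 kg·m².
Point mass: I_cm = 0; centre at d = 0.3125 + 0.3075 + 0.3075 = 0.9275 m, so I = I_cm + Md² gives I = 0 + (0.347)(0.9275)² = 0.29851 kg·m².
Thin rod: I_cm = (1/12)ML² = (1/12)(3.14)(0.601)² = 0.094514 kg·m²; centre at d = 0.3125 + 0.3075 + 0.3075 + 0.3005 = 1.228 m, so I = I_cm + Md² gives I = 0.094514 + (3.14)(1.228)² = 4.8296 kg·m².
Total I = 0.19173 + 1.5639 + 0.29851 + 4.8296 = 6.8837 kg·m².

6.88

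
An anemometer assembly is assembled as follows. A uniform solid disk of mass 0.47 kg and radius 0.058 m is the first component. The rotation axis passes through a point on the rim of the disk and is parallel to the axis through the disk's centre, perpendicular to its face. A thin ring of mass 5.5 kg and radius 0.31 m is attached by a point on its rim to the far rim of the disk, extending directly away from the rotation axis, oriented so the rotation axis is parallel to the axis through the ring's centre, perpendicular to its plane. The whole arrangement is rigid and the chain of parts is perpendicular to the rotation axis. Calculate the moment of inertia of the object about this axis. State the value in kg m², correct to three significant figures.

Solid disk: I_cm = (1/2)MR² = (1/2)(0.47)(0.058)² = 0.00079054 kg m²; centre at d = 0.058 m, so I = I_cm + Md² gives I = 0.00079054 + (0.47)(0.058)² = 0.0023716 kg m².
Thin ring: I_cm = MR² = (5.5)(0.31)² = 0.52855 kg m²; centre at d = 0.058 + 0.058 + 0.31 = 0.426 m, so I = I_cm + Md² gives I = 0.52855 + (5.5)(0.426)² = 1.5267 kg m².
Total I = 0.0023716 + 1.5267 = 1.529 kg m².

1.53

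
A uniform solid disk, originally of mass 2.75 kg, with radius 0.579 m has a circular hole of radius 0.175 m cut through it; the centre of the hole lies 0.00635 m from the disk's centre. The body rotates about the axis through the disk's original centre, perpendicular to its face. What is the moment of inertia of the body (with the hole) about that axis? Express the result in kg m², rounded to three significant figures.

Unpierced body about its centre: I₀ = (1/2)MR² = (1/2)(2.75)(0.579)² = 0.46096 kg m².
The removed disk has mass m = M·(r/R)² = (2.75)(0.175/0.579)² = 0.25122 kg (same uniform areal density).
Its moment of inertia about the rotation axis (parallel-axis theorem): I_hole = (1/2)mr² + md² = (1/2)(0.25122)(0.175)² + (0.25122)(0.00635)² = 0.0038569 kg m².
Treating the hole as negative mass, I = I₀ − I_hole = 0.46096 − 0.0038569 = 0.4571 kg m².

0.457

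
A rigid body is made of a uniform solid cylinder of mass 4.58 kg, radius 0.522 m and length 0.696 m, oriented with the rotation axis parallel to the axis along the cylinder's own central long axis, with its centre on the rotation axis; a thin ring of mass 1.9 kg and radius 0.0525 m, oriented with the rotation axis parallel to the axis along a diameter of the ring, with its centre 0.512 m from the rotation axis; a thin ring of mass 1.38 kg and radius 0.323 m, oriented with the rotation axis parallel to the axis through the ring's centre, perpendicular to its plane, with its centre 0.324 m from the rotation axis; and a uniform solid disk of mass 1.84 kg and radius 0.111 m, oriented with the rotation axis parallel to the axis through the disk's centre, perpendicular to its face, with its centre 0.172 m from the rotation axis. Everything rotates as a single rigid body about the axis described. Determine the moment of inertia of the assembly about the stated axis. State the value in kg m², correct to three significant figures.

Solid cylinder: I_cm = (1/2)MR² = (1/2)(4.58)(0.522)² = 0.62399 kg m²; axis through the centre, so I = 0.62399 kg m².
Thin ring: I_cm = (1/2)MR² = (1/2)(1.9)(0.0525)² = 0.0026184 kg m²; centre at d = 0.512 m, so I = I_cm + Md² gives I = 0.0026184 + (1.9)(0.512)² = 0.50069 kg m².
Thin ring: I_cm = MR² = (1.38)(0.323)² = 0.14397 kg m²; centre at d = 0.324 m, so I = I_cm + Md² gives I = 0.14397 + (1.38)(0.324)² = 0.28884 kg m².
Solid disk: I_cm = (1/2)MR² = (1/2)(1.84)(0.111)² = 0.011335 kg m²; centre at d = 0.172 m, so I = I_cm + Md² gives I = 0.011335 + (1.84)(0.172)² = 0.06577 kg m².
Total I = 0.62399 + 0.50069 + 0.28884 + 0.06577 = 1.4793 kg m².

1.48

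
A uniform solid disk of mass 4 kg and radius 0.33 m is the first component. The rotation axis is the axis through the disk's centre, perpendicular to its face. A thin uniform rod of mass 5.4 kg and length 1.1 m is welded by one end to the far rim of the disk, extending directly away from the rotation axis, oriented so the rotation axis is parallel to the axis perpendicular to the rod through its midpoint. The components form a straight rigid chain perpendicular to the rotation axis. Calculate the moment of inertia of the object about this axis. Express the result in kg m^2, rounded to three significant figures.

4.94

Solid disk: I_cm = (1/2)MR² = (1/2)(4)(0.33)² = 0.2178 kg m^2; axis through the centre, so I = 0.2178 kg m^2.
Thin rod: I_cm = (1/12)ML² = (1/12)(5.4)(1.1)² = 0.5445 kg m^2; centre at d = 0.33 + 0.55 = 0.88 m, so I = I_cm + Md² gives I = 0.5445 + (5.4)(0.88)² = 4.7263 kg m^2.
Total I = 0.2178 + 4.7263 = 4.9441 kg m^2.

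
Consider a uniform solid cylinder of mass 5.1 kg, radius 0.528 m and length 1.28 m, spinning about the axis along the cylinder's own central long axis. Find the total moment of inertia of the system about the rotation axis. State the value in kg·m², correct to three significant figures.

I_cm = (1/2)MR² = (1/2)(5.1)(0.528)² = 0.7109 kg·m²; axis through the centre, so I = 0.7109 kg·m².

0.711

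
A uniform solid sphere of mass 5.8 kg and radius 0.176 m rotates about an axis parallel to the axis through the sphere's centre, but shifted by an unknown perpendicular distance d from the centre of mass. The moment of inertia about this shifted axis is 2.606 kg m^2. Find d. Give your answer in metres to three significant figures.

About the centre-of-mass axis, I_cm = (2/5)MR² = (2/5)(5.8)(0.176)² = 0.071864 kg m^2.
Parallel axis theorem: I = I_cm + Md², so Md² = 2.606 − 0.071864 = 2.5341 kg m^2.
d = √(2.5341 / 5.8) = 0.661 m.

0.661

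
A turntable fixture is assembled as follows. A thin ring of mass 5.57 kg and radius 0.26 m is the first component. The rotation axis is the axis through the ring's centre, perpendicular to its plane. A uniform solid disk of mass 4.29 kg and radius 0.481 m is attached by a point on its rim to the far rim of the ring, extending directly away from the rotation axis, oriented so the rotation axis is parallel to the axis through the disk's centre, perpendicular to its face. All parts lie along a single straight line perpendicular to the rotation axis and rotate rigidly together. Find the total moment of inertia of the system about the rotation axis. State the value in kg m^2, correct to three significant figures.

3.23

Thin ring: I_cm = MR² = (5.57)(0.26)² = 0.37653 kg m^2; axis through the centre, so I = 0.37653 kg m^2.
Solid disk: I_cm = (1/2)MR² = (1/2)(4.29)(0.481)² = 0.49627 kg m^2; centre at d = 0.26 + 0.481 = 0.741 m, so I = I_cm + Md² gives I = 0.49627 + (4.29)(0.741)² = 2.8518 kg m^2.
Total I = 0.37653 + 2.8518 = 3.2284 kg m^2.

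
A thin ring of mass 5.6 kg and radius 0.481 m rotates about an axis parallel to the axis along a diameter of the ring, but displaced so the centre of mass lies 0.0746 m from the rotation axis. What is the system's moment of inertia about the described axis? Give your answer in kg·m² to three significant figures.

I_cm = (1/2)MR² = (1/2)(5.6)(0.481)² = 0.64781 kg·m²; centre at d = 0.0746 m, so I = I_cm + Md² gives I = 0.64781 + (5.6)(0.0746)² = 0.67898 kg·m².

0.679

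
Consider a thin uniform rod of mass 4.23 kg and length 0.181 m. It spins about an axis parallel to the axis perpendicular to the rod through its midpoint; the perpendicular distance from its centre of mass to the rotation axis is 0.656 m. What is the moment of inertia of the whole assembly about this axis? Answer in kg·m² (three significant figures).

1.83

I_cm = (1/12)ML² = (1/12)(4.23)(0.181)² = 0.011548 kg·m²; centre at d = 0.656 m, so the parallel axis theorem gives I = 0.011548 + (4.23)(0.656)² = 1.8319 kg·m².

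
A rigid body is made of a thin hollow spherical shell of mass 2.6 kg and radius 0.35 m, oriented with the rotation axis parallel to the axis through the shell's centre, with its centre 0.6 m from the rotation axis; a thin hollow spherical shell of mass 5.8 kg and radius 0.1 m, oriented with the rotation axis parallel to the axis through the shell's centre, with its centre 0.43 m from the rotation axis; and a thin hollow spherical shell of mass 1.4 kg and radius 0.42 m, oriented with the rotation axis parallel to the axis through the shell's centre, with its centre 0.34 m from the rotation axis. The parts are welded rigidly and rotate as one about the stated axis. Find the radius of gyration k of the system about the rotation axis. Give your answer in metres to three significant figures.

0.514

Spherical shell: I_cm = (2/3)MR² = (2/3)(2.6)(0.35)² = 0.21233 kg m²; centre at d = 0.6 m, so the parallel axis theorem gives I = 0.21233 + (2.6)(0.6)² = 1.1483 kg m².
Spherical shell: I_cm = (2/3)MR² = (2/3)(5.8)(0.1)² = 0.038667 kg m²; centre at d = 0.43 m, so the parallel axis theorem gives I = 0.038667 + (5.8)(0.43)² = 1.1111 kg m².
Spherical shell: I_cm = (2/3)MR² = (2/3)(1.4)(0.42)² = 0.16464 kg m²; centre at d = 0.34 m, so the parallel axis theorem gives I = 0.16464 + (1.4)(0.34)² = 0.32648 kg m².
Total I = 2.5859 kg m²; total mass M = 9.8 kg.
k = √(I/M) = √(2.5859/9.8) = 0.51368 m.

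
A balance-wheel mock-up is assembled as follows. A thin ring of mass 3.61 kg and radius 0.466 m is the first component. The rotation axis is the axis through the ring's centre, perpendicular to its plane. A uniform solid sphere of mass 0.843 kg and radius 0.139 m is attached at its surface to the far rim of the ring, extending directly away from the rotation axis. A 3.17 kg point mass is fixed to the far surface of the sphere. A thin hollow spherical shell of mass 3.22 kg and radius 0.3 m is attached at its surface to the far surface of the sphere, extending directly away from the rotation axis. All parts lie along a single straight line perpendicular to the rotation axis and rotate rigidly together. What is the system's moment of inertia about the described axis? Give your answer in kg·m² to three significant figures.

6.56

Thin ring: I_cm = MR² = (3.61)(0.466)² = 0.78393 kg·m²; axis through the centre, so I = 0.78393 kg·m².
Solid sphere: I_cm = (2/5)MR² = (2/5)(0.843)(0.139)² = 0.006515 kg·m²; centre at d = 0.466 + 0.139 = 0.605 m, so the parallel axis theorem gives I = 0.006515 + (0.843)(0.605)² = 0.31507 kg·m².
Point mass: I_cm = 0; centre at d = 0.466 + 0.139 + 0.139 = 0.744 m, so the parallel axis theorem gives I = 0 + (3.17)(0.744)² = 1.7547 kg·m².
Spherical shell: I_cm = (2/3)MR² = (2/3)(3.22)(0.3)² = 0.1932 kg·m²; centre at d = 0.466 + 0.139 + 0.139 + 0.3 = 1.044 m, so the parallel axis theorem gives I = 0.1932 + (3.22)(1.044)² = 3.7028 kg·m².
Total I = 0.78393 + 0.31507 + 1.7547 + 3.7028 = 6.5565 kg·m².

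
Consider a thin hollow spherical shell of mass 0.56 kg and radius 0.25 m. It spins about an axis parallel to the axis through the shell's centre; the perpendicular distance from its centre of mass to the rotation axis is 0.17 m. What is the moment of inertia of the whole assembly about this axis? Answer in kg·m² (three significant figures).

I_cm = (2/3)MR² = (2/3)(0.56)(0.25)² = 0.023333 kg·m²; centre at d = 0.17 m, so I = I_cm + Md² gives I = 0.023333 + (0.56)(0.17)² = 0.039517 kg·m².

0.0395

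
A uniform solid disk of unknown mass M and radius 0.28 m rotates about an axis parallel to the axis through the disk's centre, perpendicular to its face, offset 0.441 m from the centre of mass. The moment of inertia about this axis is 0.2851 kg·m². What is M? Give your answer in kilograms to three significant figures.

I = I_cm + Md² = (1/2)MR² + Md² = M·[0.5·(0.28)² + (0.441)²] = M·0.23368.
So M = 0.2851 / 0.23368 = 1.22 kg.

1.22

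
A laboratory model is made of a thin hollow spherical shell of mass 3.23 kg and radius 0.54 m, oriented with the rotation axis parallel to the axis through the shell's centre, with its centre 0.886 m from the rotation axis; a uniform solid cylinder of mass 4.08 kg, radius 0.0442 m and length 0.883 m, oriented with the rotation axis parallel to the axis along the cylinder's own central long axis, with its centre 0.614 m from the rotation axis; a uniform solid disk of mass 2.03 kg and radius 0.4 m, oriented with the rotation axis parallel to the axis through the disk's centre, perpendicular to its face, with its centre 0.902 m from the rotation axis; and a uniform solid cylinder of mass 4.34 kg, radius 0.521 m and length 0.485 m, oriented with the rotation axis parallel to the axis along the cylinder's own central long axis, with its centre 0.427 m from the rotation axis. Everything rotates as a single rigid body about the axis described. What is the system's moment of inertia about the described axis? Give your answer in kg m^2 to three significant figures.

7.90

Spherical shell: I_cm = (2/3)MR² = (2/3)(3.23)(0.54)² = 0.62791 kg m^2; centre at d = 0.886 m, so the parallel axis theorem gives I = 0.62791 + (3.23)(0.886)² = 3.1634 kg m^2.
Solid cylinder: I_cm = (1/2)MR² = (1/2)(4.08)(0.0442)² = 0.0039854 kg m^2; centre at d = 0.614 m, so the parallel axis theorem gives I = 0.0039854 + (4.08)(0.614)² = 1.5421 kg m^2.
Solid disk: I_cm = (1/2)MR² = (1/2)(2.03)(0.4)² = 0.1624 kg m^2; centre at d = 0.902 m, so the parallel axis theorem gives I = 0.1624 + (2.03)(0.902)² = 1.814 kg m^2.
Solid cylinder: I_cm = (1/2)MR² = (1/2)(4.34)(0.521)² = 0.58903 kg m^2; centre at d = 0.427 m, so the parallel axis theorem gives I = 0.58903 + (4.34)(0.427)² = 1.3803 kg m^2.
Total I = 3.1634 + 1.5421 + 1.814 + 1.3803 = 7.8999 kg m^2.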